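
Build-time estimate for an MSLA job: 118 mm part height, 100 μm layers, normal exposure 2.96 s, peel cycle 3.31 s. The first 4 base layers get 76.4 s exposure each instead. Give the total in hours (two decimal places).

2.14 hours

Number of layers: 118 / 0.1 → 1180 (rounded up).
Bottom layers: 4 × (76.4 + 3.31) → 318.84 s.
Regular layers = 1176 × (2.96 + 3.31) = 7373.52 s.
Sum: 318.84 + 7373.52 = 7692.36 s → 2.14 hours.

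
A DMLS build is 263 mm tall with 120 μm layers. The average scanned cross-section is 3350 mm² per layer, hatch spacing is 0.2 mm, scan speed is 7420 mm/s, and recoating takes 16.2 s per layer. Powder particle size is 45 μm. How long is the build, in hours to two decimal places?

Number of layers: 263 / 0.12 → 2192 (rounded up).
Hatch length per layer: 3350 / 0.2 → 16750 mm.
Scan time per layer = 16750 / 7420, so 2.2574 s.
Time per layer = 2.2574 + 16.2 = 18.4574 s.
Total: 2192 × 18.4574 s = 40458.6208 s → 11.24 hours.

11.24 hours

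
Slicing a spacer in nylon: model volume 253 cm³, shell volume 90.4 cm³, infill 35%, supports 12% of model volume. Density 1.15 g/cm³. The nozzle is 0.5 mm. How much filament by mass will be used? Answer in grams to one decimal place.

Volume inside the shell = 253 − 90.4 = 162.6 cm³.
Infill volume: 0.35 × 162.6 → 56.91 cm³.
Support = 0.12 × 253, so 30.36 cm³.
Deposited volume: 90.4 + 56.91 + 30.36 → 177.67 cm³.
Mass = 177.67 × 1.15, so 204.3205 g.

204.3 g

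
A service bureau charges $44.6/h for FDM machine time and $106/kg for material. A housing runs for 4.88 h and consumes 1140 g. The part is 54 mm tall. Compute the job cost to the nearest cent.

Machine-time cost = 44.6 × 4.88, so $217.648.
Material charge: 106 × 1140/1000 → $120.84.
Total = 217.648 + 120.84 = 338.488 ≈ $338.49.

$338.49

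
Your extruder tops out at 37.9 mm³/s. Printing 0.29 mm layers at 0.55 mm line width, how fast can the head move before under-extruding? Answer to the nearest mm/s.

A = 0.29 × 0.55, so 0.1595 mm².
Max speed = 37.9 / 0.1595 = 237.62 ≈ 238 mm/s.

238 mm/s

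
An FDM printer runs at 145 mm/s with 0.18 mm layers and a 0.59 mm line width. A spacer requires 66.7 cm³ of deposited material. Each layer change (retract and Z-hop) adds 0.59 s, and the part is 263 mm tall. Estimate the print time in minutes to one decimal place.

Extrusion cross-section = 0.18 × 0.59 = 0.1062 mm².
Path length: 66700 mm³ / 0.1062 mm² → 628060.3 mm.
Time extruding = 628060.3 / 145, so 4331.5 s.
Number of layers: 263 / 0.18 → 1462 (rounded up).
Z-hop total: 1462 × 0.59 → 862.58 s.
Altogether 4331.5 + 862.58 = 5194.08 s, i.e. 86.6 minutes.

86.6 minutes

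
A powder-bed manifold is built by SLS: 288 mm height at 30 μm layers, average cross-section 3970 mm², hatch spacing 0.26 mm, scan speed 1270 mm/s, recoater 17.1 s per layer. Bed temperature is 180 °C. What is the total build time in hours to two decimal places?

77.66 hours

Layers = ⌈288/0.03⌉ = 9600.
Per-layer scan distance = 3970 / 0.26, so 15269.2 mm.
Laser time per layer = 15269.2 / 1270, so 12.023 s.
Per-layer time = 12.023 + 17.1 = 29.123 s.
9600 layers × 29.123 s/layer = 279580.8 s, i.e. 77.66 hours.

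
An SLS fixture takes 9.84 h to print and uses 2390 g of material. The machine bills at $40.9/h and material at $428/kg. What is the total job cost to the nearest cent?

Machine-time cost: 40.9 × 9.84 → $402.456.
Material cost = 428 × 2390/1000, so $1022.92.
Job cost: 402.456 + 1022.92 = 1425.376 ≈ $1425.38.

$1425.38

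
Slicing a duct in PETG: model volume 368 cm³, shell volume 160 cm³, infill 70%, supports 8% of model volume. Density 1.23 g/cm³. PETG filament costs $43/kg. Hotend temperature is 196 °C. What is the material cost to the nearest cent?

$17.72

Infill region = 368 − 160 = 208 cm³.
Deposited infill = 0.70 × 208 = 145.6 cm³.
Support: 0.08 × 368 → 29.44 cm³.
Deposited volume = 160 + 145.6 + 29.44, so 335.04 cm³.
Mass = 335.04 × 1.23 = 412.0992 g.
At $43/kg: 412.0992/1000 × 43 = $17.72.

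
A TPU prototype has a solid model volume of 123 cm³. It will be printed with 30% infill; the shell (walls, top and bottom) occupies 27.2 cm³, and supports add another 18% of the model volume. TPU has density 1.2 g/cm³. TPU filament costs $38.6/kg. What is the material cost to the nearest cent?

$3.62

Volume inside the shell = 123 − 27.2 = 95.8 cm³.
Deposited infill = 0.30 × 95.8 = 28.74 cm³.
Support: 0.18 × 123 → 22.14 cm³.
Total extruded = 27.2 + 28.74 + 22.14, so 78.08 cm³.
Mass: 78.08 × 1.2 → 93.696 g.
Cost = 93.696 g / 1000 × $38.6/kg = $3.62.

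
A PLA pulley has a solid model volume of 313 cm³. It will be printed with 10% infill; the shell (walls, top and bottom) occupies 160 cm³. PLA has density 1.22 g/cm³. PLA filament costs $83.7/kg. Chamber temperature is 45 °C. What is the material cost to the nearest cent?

Interior volume = 313 − 160, so 153 cm³.
Deposited infill: 0.10 × 153 → 15.3 cm³.
Total printed volume: 160 + 15.3 → 175.3 cm³.
Mass = 175.3 × 1.22, so 213.866 g.
At $83.7/kg: 213.866/1000 × 83.7 = $17.90.

$17.90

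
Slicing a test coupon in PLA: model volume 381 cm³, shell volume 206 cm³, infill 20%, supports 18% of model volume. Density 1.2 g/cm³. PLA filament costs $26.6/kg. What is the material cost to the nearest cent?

Volume inside the shell: 381 − 206 → 175 cm³.
Deposited infill = 0.20 × 175, so 35 cm³.
Support = 0.18 × 381 = 68.58 cm³.
Total extruded = 206 + 35 + 68.58, so 309.58 cm³.
Mass: 309.58 × 1.2 → 371.496 g.
At $26.6/kg: 371.496/1000 × 26.6 = $9.88.

$9.88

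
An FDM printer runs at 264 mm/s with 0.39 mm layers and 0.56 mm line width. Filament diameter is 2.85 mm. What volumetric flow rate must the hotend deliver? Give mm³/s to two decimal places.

Extrusion cross-section: 0.39 × 0.56 → 0.2184 mm².
Volumetric flow = 264 × 0.2184 = 57.66 mm³/s.

57.66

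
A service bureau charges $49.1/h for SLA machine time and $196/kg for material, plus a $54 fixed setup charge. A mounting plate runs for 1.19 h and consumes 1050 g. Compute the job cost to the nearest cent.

$318.23

Time charge = 49.1 × 1.19 = $58.429.
Material charge: 196 × 1050/1000 → $205.80.
Total = 58.429 + 205.80 + 54 = 318.229 ≈ $318.23.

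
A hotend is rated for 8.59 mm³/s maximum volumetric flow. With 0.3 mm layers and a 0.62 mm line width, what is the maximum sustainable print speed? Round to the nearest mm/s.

46 mm/s

Bead cross-section: 0.3 × 0.62 → 0.186 mm².
Max speed = 8.59 / 0.186 = 46.18 ≈ 46 mm/s.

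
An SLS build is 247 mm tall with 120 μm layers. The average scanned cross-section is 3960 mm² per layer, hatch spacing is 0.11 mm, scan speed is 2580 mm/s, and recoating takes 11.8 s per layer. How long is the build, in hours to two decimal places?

14.73 hours

Layers = ⌈247/0.12⌉ = 2059.
Per-layer scan distance = 3960 / 0.11 = 36000 mm.
Scan time per layer: 36000 / 2580 → 13.9535 s.
Layer cycle: 13.9535 + 11.8 → 25.7535 s.
Build time = 2059 × 25.7535 = 53026.4565 s = 14.73 hours.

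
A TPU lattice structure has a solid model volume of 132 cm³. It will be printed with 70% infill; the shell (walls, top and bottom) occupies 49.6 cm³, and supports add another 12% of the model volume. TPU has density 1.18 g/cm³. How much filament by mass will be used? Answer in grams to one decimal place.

Interior volume = 132 − 49.6, so 82.4 cm³.
Deposited infill = 0.70 × 82.4 = 57.68 cm³.
Support = 0.12 × 132 = 15.84 cm³.
Deposited volume = 49.6 + 57.68 + 15.84 = 123.12 cm³.
Mass = 123.12 × 1.18 = 145.2816 g.

145.3 g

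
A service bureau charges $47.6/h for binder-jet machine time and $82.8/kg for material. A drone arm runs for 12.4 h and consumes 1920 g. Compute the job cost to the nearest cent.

Time charge = 47.6 × 12.4, so $590.24.
Material charge: 82.8 × 1920/1000 → $158.976.
Total = 590.24 + 158.976 = 749.216 ≈ $749.22.

$749.22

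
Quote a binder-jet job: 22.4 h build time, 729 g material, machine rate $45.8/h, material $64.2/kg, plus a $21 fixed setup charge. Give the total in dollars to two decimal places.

$1093.72

Machine cost: 45.8 × 22.4 → $1025.92.
Material cost: 64.2 × 729/1000 → $46.8018.
Total = 1025.92 + 46.8018 + 21 = 1093.7218 ≈ $1093.72.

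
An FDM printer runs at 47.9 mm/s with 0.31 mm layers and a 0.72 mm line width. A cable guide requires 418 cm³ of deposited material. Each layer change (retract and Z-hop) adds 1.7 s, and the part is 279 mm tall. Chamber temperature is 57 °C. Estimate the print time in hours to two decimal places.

Bead cross-section: 0.31 × 0.72 → 0.2232 mm².
Total extruded path = 418000/0.2232 = 1872759.9 mm.
Time extruding = 1872759.9 / 47.9, so 39097.3 s.
Number of layers: 279 / 0.31 → 900 (rounded up).
Non-print overhead = 900 × 1.7 = 1530 s.
Altogether 39097.3 + 1530 = 40627.3 s, i.e. 11.29 hours.

11.29 hours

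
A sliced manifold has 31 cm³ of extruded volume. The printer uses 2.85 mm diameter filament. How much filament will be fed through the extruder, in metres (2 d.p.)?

4.86 m

Filament cross-section = π × (2.85/2)² = 6.3794 mm².
L = 31000 mm³ / 6.3794 mm² = 4859.39 mm, i.e. 4.86 m.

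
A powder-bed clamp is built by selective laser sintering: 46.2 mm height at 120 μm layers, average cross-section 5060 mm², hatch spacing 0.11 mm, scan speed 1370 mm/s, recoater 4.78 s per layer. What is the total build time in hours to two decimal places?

Layers = ⌈46.2/0.12⌉ = 385.
Per-layer scan distance = 5060 / 0.11, so 46000 mm.
Per-layer scan time: 46000 / 1370 → 33.5766 s.
Layer cycle: 33.5766 + 4.78 → 38.3566 s.
Build time = 385 × 38.3566 = 14767.291 s = 4.10 hours.

4.10 hours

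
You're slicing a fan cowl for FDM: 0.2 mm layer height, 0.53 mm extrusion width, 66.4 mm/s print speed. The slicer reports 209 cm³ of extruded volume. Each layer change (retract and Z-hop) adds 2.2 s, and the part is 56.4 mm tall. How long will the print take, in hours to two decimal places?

Line area: 0.2 × 0.53 → 0.106 mm².
Toolpath length = 209 cm³ / 0.106 mm² = 209000 / 0.106 = 1971698.1 mm.
Time extruding: 1971698.1 / 66.4 → 29694.2 s.
Layers = ⌈56.4/0.2⌉ = 282.
Non-print overhead = 282 × 2.2 = 620.4 s.
Total = 29694.2 + 620.4 = 30314.6 s = 8.42 hours.

8.42 hours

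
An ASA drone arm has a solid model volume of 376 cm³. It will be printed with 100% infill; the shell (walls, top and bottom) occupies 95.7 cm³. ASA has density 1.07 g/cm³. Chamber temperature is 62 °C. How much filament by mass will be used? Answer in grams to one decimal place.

402.3 g

Volume inside the shell = 376 − 95.7 = 280.3 cm³.
Infill volume = 1.00 × 280.3, so 280.3 cm³.
Deposited volume = 95.7 + 280.3 = 376 cm³.
Mass = 376 × 1.07, so 402.32 g.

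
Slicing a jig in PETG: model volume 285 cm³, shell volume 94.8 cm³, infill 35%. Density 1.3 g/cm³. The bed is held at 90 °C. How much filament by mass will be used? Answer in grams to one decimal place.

209.8 g

Infill region: 285 − 94.8 → 190.2 cm³.
Deposited infill = 0.35 × 190.2 = 66.57 cm³.
Total printed volume = 94.8 + 66.57 = 161.37 cm³.
Mass = 161.37 × 1.3 = 209.781 g.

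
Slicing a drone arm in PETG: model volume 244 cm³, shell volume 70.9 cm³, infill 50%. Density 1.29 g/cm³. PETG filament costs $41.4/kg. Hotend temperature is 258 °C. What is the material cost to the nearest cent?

Interior volume = 244 − 70.9 = 173.1 cm³.
Infill volume = 0.50 × 173.1, so 86.55 cm³.
Total printed volume = 70.9 + 86.55, so 157.45 cm³.
Mass = 157.45 × 1.29 = 203.1105 g.
Cost = 203.1105 g / 1000 × $41.4/kg = $8.41.

$8.41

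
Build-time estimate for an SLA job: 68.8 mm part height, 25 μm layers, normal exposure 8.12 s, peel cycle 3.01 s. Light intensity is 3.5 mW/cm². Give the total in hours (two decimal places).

Layers = ⌈68.8/0.025⌉ = 2752.
Per-layer time = 8.12 + 3.01, so 11.13 s.
Build time: 2752 × 11.13 s = 30629.76 s, i.e. 8.51 hours.

8.51 hours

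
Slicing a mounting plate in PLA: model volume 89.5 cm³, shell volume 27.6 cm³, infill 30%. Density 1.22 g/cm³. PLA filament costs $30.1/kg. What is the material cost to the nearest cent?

Volume inside the shell = 89.5 − 27.6 = 61.9 cm³.
Infill volume = 0.30 × 61.9 = 18.57 cm³.
Total extruded: 27.6 + 18.57 → 46.17 cm³.
Mass: 46.17 × 1.22 → 56.3274 g.
At $30.1/kg: 56.3274/1000 × 30.1 = $1.70.

$1.70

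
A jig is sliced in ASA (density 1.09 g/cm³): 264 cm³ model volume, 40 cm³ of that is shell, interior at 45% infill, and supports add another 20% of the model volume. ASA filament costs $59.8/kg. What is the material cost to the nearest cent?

Interior volume: 264 − 40 → 224 cm³.
Infill volume = 0.45 × 224 = 100.8 cm³.
Support: 0.20 × 264 → 52.8 cm³.
Deposited volume: 40 + 100.8 + 52.8 → 193.6 cm³.
Mass = 193.6 × 1.09 = 211.024 g.
At $59.8/kg: 211.024/1000 × 59.8 = $12.62.

$12.62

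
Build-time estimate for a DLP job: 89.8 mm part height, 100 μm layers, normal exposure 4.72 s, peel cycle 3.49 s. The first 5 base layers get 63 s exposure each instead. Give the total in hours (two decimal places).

2.13 hours

Layers = ⌈89.8/0.1⌉ = 898.
Burn-in layers = 5 × (63 + 3.49) = 332.45 s.
Regular layers = 893 × (4.72 + 3.49) = 7331.53 s.
Sum: 332.45 + 7331.53 = 7663.98 s → 2.13 hours.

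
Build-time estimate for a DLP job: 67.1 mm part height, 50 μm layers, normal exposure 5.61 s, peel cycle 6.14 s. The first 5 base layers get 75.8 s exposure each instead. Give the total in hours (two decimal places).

4.48 hours

Layer count = ceil(67.1 / 0.05) = 1342.
Burn-in layers: 5 × (75.8 + 6.14) → 409.7 s.
Regular layers = 1337 × (5.61 + 6.14), so 15709.75 s.
Sum: 409.7 + 15709.75 = 16119.45 s → 4.48 hours.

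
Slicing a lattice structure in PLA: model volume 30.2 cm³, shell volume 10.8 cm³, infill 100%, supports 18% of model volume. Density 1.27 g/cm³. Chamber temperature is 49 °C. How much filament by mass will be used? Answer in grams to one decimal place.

45.3 g

Volume inside the shell = 30.2 − 10.8 = 19.4 cm³.
Deposited infill = 1.00 × 19.4, so 19.4 cm³.
Support = 0.18 × 30.2 = 5.436 cm³.
Total extruded = 10.8 + 19.4 + 5.436 = 35.636 cm³.
Mass: 35.636 × 1.27 → 45.25772 g.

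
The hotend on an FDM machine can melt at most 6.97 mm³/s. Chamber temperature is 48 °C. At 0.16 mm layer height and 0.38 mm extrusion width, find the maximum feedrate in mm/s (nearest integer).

A: 0.16 × 0.38 → 0.0608 mm².
v_max = Q/A = 6.97/0.0608 = 114.64 mm/s → 115 mm/s.

115 mm/s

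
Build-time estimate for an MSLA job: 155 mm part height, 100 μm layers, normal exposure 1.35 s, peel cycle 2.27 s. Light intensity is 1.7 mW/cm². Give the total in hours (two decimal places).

1.56 hours

Layers = ⌈155/0.1⌉ = 1550.
Cycle time = 1.35 + 2.27 = 3.62 s.
Total = 1550 × 3.62 = 5611 s = 1.56 hours.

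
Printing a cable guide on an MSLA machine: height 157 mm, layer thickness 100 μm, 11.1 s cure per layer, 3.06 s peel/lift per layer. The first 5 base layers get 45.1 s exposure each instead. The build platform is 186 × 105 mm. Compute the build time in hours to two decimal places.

6.22 hours

Number of layers: 157 / 0.1 → 1570 (rounded up).
Base layers = 5 × (45.1 + 3.06), so 240.8 s.
Normal layers = 1565 × (11.1 + 3.06) = 22160.4 s.
Total = 240.8 + 22160.4 = 22401.2 s = 6.22 hours.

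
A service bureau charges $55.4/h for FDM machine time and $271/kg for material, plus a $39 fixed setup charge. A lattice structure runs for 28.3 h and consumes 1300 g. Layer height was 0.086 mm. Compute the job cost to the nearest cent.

Time charge = 55.4 × 28.3, so $1567.82.
Material cost = 271 × 1300/1000 = $352.30.
Total = 1567.82 + 352.30 + 39 = $1959.12.

$1959.12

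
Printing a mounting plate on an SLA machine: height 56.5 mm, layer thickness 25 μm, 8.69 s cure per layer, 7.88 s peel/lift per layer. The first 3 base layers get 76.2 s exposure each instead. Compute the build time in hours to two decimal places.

Layer count = ceil(56.5 / 0.025) = 2260.
Bottom layers = 3 × (76.2 + 7.88) = 252.24 s.
Normal layers = 2257 × (8.69 + 7.88) = 37398.49 s.
Sum: 252.24 + 37398.49 = 37650.73 s → 10.46 hours.

10.46 hours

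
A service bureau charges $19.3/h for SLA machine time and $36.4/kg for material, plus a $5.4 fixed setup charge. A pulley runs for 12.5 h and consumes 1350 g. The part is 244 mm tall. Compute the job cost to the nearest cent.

$295.79

Time charge: 19.3 × 12.5 → $241.25.
Material cost = 36.4 × 1350/1000, so $49.14.
Total = 241.25 + 49.14 + 5.4 = $295.79.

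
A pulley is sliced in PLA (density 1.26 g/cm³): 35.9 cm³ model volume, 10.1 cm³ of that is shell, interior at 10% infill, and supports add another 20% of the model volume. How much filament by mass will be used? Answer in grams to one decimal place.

Infill region = 35.9 − 10.1 = 25.8 cm³.
Deposited infill = 0.10 × 25.8, so 2.58 cm³.
Support: 0.20 × 35.9 → 7.18 cm³.
Deposited volume = 10.1 + 2.58 + 7.18, so 19.86 cm³.
Mass: 19.86 × 1.26 → 25.0236 g.

25.0 g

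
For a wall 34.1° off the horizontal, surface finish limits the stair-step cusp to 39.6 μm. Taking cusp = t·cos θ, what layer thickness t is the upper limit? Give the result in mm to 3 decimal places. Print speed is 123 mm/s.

cos(34.1°) = 0.8281; t_max = 0.0396/0.8281 = 0.048 mm.

0.048 mm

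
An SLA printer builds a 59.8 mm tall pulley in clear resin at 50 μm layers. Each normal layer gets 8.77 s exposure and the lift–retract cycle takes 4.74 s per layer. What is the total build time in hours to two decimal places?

4.49 hours

Layer count = ceil(59.8 / 0.05) = 1196.
Each layer takes = 8.77 + 4.74, so 13.51 s.
Build time: 1196 × 13.51 s = 16157.96 s, i.e. 4.49 hours.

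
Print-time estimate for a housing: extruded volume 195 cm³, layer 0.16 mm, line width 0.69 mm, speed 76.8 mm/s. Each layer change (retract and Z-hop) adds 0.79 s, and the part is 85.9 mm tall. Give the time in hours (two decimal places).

6.51 hours

Line area: 0.16 × 0.69 → 0.1104 mm².
Toolpath length = 195 cm³ / 0.1104 mm² = 195000 / 0.1104 = 1766304.3 mm.
Time extruding = 1766304.3 / 76.8, so 22998.8 s.
Number of layers: 85.9 / 0.16 → 537 (rounded up).
Non-print overhead = 537 × 0.79 = 424.23 s.
Altogether 22998.8 + 424.23 = 23423.03 s, i.e. 6.51 hours.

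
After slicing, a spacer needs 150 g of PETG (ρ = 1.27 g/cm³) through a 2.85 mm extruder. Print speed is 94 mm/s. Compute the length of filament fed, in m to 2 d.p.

18.51 m

Volume = 150 g / 1.27 g·cm⁻³ = 118.1102 cm³ = 118110.2 mm³.
A = π r² = π × 1.425² = 6.3794 mm².
Length = 118110.2 / 6.3794 = 18514.31 mm = 18.51 m.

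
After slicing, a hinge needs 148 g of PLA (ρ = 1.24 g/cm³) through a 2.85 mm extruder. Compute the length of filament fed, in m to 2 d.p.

Extruded volume: 148/1.24 = 119.3548 cm³ (119354.8 mm³).
A = π r² = π × 1.425² = 6.3794 mm².
Length = 119354.8 / 6.3794 = 18709.41 mm = 18.71 m.

18.71 m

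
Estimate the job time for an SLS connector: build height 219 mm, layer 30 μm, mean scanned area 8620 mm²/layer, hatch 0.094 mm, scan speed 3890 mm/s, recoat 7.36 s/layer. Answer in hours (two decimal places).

62.73 hours

Layers = ⌈219/0.03⌉ = 7300.
Per-layer scan distance = 8620 / 0.094 = 91702.1 mm.
Laser time per layer = 91702.1 / 3890, so 23.5738 s.
Per-layer time = 23.5738 + 7.36, so 30.9338 s.
7300 layers × 30.9338 s/layer = 225816.74 s, i.e. 62.73 hours.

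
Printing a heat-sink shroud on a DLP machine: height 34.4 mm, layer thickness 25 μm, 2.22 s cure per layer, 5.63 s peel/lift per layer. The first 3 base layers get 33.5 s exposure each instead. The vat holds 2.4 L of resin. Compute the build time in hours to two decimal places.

Number of layers: 34.4 / 0.025 → 1376 (rounded up).
Bottom layers: 3 × (33.5 + 5.63) → 117.39 s.
Remaining layers = 1373 × (2.22 + 5.63), so 10778.05 s.
Sum: 117.39 + 10778.05 = 10895.44 s → 3.03 hours.

3.03 hours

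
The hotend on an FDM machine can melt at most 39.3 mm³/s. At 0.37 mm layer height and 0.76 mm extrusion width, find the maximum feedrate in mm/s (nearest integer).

140 mm/s

Extrusion cross-section = 0.37 × 0.76 = 0.2812 mm².
v_max = Q/A = 39.3/0.2812 = 139.76 mm/s → 140 mm/s.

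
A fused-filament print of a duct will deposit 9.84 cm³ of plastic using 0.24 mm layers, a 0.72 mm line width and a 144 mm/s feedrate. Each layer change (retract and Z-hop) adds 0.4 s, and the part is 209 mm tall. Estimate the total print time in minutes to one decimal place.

12.4 minutes

Line area = 0.24 × 0.72 = 0.1728 mm².
Toolpath length = 9.84 cm³ / 0.1728 mm² = 9840 / 0.1728 = 56944.4 mm.
Time extruding = 56944.4 / 144, so 395.4 s.
Number of layers: 209 / 0.24 → 871 (rounded up).
Non-print overhead = 871 × 0.4 = 348.4 s.
Total = 395.4 + 348.4 = 743.8 s = 12.4 minutes.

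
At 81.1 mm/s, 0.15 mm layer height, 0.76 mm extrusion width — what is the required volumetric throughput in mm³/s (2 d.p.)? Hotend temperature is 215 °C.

9.25

Bead cross-section: 0.15 × 0.76 → 0.114 mm².
Q = v·A = 81.1 × 0.114 = 9.25 mm³/s.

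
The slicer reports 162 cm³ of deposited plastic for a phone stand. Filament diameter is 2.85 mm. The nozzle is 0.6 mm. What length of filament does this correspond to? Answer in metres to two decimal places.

Cross-section of 2.85 mm filament: π·(2.85/2)² = 6.3794 mm².
Length = 162 cm³ / 6.3794 mm² = 162000 / 6.3794 = 25394.24 mm = 25.39 m.

25.39 m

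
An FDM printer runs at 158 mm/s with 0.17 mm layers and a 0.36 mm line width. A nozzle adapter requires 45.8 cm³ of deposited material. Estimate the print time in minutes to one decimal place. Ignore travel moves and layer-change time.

Bead cross-section = 0.17 × 0.36 = 0.0612 mm².
Toolpath length = 45.8 cm³ / 0.0612 mm² = 45800 / 0.0612 = 748366 mm.
Extrusion time = 748366 / 158, so 4736.5 s.
4736.5 s = 78.9 minutes.

78.9 minutes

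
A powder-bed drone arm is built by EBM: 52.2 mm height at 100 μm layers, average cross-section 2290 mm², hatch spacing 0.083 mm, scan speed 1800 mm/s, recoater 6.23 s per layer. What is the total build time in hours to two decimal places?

Layers = ⌈52.2/0.1⌉ = 522.
Per-layer scan distance = 2290 / 0.083, so 27590.4 mm.
Per-layer scan time: 27590.4 / 1800 → 15.328 s.
Time per layer = 15.328 + 6.23 = 21.558 s.
Build time = 522 × 21.558 = 11253.276 s = 3.13 hours.

3.13 hours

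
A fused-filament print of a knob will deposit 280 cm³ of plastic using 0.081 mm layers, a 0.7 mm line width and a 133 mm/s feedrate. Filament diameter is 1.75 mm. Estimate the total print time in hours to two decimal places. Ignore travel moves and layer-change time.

Bead cross-section = 0.081 × 0.7, so 0.0567 mm².
Path length: 280000 mm³ / 0.0567 mm² → 4938271.6 mm.
Time extruding = 4938271.6 / 133 = 37129.9 s.
That's 37129.9 s → 10.31 hours.

10.31 hours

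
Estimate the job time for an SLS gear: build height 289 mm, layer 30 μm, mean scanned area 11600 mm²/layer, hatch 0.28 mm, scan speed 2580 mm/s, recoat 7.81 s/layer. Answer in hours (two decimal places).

63.87 hours

Number of layers: 289 / 0.03 → 9634 (rounded up).
Hatch length per layer = 11600 / 0.28, so 41428.6 mm.
Laser time per layer: 41428.6 / 2580 → 16.0576 s.
Layer cycle: 16.0576 + 7.81 → 23.8676 s.
Build time = 9634 × 23.8676 = 229940.4584 s = 63.87 hours.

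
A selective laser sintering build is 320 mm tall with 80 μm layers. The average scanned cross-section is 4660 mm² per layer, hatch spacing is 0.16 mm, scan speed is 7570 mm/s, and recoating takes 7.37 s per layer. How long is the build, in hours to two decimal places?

12.46 hours

Layers = ⌈320/0.08⌉ = 4000.
Hatch length per layer: 4660 / 0.16 → 29125 mm.
Laser time per layer = 29125 / 7570 = 3.8474 s.
Time per layer = 3.8474 + 7.37, so 11.2174 s.
Build time = 4000 × 11.2174 = 44869.6 s = 12.46 hours.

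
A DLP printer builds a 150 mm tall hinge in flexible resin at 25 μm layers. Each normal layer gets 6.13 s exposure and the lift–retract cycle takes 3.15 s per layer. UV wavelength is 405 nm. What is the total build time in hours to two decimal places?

15.47 hours

Number of layers: 150 / 0.025 → 6000 (rounded up).
Per-layer time: 6.13 + 3.15 → 9.28 s.
Build time: 6000 × 9.28 s = 55680 s, i.e. 15.47 hours.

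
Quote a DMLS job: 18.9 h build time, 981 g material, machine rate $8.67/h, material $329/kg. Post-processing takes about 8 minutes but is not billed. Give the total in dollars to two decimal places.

Time charge = 8.67 × 18.9 = $163.863.
Feedstock cost = 329 × 981/1000, so $322.749.
Total = 163.863 + 322.749 = 486.612 ≈ $486.61.

$486.61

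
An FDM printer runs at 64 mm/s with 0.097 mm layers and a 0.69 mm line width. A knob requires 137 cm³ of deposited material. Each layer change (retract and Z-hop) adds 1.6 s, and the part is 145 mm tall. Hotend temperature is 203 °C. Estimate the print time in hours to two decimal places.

Line area = 0.097 × 0.69, so 0.06693 mm².
Path length: 137000 mm³ / 0.06693 mm² → 2046914.7 mm.
Extrusion time = 2046914.7 / 64, so 31983 s.
Layer count = ceil(145 / 0.097) = 1495.
Non-print overhead = 1495 × 1.6, so 2392 s.
Total = 31983 + 2392 = 34375 s = 9.55 hours.

9.55 hours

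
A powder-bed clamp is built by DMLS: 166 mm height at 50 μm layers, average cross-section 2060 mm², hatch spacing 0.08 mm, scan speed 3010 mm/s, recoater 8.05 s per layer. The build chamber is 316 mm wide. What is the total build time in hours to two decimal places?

Layer count = ceil(166 / 0.05) = 3320.
Hatch length per layer: 2060 / 0.08 → 25750 mm.
Per-layer scan time: 25750 / 3010 → 8.5548 s.
Time per layer: 8.5548 + 8.05 → 16.6048 s.
Build time = 3320 × 16.6048 = 55127.936 s = 15.31 hours.

15.31 hours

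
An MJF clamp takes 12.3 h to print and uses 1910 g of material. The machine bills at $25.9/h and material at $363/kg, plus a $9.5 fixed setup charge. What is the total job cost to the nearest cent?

$1021.40

Machine cost: 25.9 × 12.3 → $318.57.
Feedstock cost = 363 × 1910/1000, so $693.33.
Adding setup: 318.57 + 693.33 + 9.5 → $1021.40.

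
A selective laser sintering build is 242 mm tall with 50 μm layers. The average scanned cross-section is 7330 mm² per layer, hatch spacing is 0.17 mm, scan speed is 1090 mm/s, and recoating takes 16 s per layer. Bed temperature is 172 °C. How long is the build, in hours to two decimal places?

Layer count = ceil(242 / 0.05) = 4840.
Scan path per layer = 7330 / 0.17, so 43117.6 mm.
Per-layer scan time: 43117.6 / 1090 → 39.5574 s.
Per-layer time = 39.5574 + 16, so 55.5574 s.
4840 layers × 55.5574 s/layer = 268897.816 s, i.e. 74.69 hours.

74.69 hours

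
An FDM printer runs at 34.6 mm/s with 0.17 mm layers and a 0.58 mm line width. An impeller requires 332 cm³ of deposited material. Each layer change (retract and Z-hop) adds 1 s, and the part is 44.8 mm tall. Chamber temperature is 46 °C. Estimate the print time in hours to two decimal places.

27.11 hours

Bead cross-section = 0.17 × 0.58 = 0.0986 mm².
Toolpath length = 332 cm³ / 0.0986 mm² = 332000 / 0.0986 = 3367140 mm.
Time extruding: 3367140 / 34.6 → 97316.2 s.
Layers = ⌈44.8/0.17⌉ = 264.
Z-hop total: 264 × 1 → 264 s.
Altogether 97316.2 + 264 = 97580.2 s, i.e. 27.11 hours.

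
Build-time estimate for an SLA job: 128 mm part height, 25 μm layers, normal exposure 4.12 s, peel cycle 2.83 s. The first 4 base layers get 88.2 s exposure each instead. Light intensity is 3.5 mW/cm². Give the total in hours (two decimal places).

Layers = ⌈128/0.025⌉ = 5120.
Base layers: 4 × (88.2 + 2.83) → 364.12 s.
Normal layers: 5116 × (4.12 + 2.83) → 35556.2 s.
Sum: 364.12 + 35556.2 = 35920.32 s → 9.98 hours.

9.98 hours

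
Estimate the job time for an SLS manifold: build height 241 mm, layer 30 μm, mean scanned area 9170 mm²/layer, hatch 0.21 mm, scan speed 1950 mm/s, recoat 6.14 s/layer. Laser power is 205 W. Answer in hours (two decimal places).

63.68 hours

Layers = ⌈241/0.03⌉ = 8034.
Scan path per layer = 9170 / 0.21 = 43666.7 mm.
Scan time per layer = 43666.7 / 1950 = 22.3932 s.
Per-layer time = 22.3932 + 6.14 = 28.5332 s.
8034 layers × 28.5332 s/layer = 229235.7288 s, i.e. 63.68 hours.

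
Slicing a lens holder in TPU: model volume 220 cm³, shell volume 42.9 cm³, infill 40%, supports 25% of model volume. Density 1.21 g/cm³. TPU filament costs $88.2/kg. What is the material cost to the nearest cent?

Volume inside the shell = 220 − 42.9 = 177.1 cm³.
Infill volume = 0.40 × 177.1 = 70.84 cm³.
Support = 0.25 × 220, so 55 cm³.
Total printed volume = 42.9 + 70.84 + 55 = 168.74 cm³.
Mass = 168.74 × 1.21, so 204.1754 g.
Cost = 204.1754 g / 1000 × $88.2/kg = $18.01.

$18.01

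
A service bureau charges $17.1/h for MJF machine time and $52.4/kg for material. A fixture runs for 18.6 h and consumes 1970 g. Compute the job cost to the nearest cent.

Machine cost: 17.1 × 18.6 → $318.06.
Material cost = 52.4 × 1970/1000 = $103.228.
Job cost: 318.06 + 103.228 = 421.288 ≈ $421.29.

$421.29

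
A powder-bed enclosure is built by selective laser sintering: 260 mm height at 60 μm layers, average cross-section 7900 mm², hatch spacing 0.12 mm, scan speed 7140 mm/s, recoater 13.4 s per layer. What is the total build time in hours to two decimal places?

Layers = ⌈260/0.06⌉ = 4334.
Hatch length per layer: 7900 / 0.12 → 65833.3 mm.
Per-layer scan time = 65833.3 / 7140, so 9.2204 s.
Layer cycle = 9.2204 + 13.4, so 22.6204 s.
Total: 4334 × 22.6204 s = 98036.8136 s → 27.23 hours.

27.23 hours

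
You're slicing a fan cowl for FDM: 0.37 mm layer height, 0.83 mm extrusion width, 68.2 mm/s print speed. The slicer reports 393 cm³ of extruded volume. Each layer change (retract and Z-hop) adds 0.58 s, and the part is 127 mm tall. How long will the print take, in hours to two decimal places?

Bead cross-section = 0.37 × 0.83, so 0.3071 mm².
Path length: 393000 mm³ / 0.3071 mm² → 1279713.4 mm.
Time extruding = 1279713.4 / 68.2, so 18764.1 s.
Number of layers: 127 / 0.37 → 344 (rounded up).
Z-hop total: 344 × 0.58 → 199.52 s.
Altogether 18764.1 + 199.52 = 18963.62 s, i.e. 5.27 hours.

5.27 hours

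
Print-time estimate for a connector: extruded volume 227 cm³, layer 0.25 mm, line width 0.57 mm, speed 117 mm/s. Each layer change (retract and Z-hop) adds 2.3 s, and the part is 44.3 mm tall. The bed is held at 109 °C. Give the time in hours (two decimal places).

3.90 hours

Extrusion cross-section = 0.25 × 0.57 = 0.1425 mm².
Toolpath length = 227 cm³ / 0.1425 mm² = 227000 / 0.1425 = 1592982.5 mm.
Print-move time: 1592982.5 / 117 → 13615.2 s.
Number of layers: 44.3 / 0.25 → 178 (rounded up).
Layer-change overhead = 178 × 2.3 = 409.4 s.
Altogether 13615.2 + 409.4 = 14024.6 s, i.e. 3.90 hours.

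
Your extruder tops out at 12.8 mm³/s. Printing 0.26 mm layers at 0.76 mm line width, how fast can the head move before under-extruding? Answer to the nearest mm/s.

65 mm/s

A: 0.26 × 0.76 → 0.1976 mm².
v_max = Q/A = 12.8/0.1976 = 64.78 mm/s → 65 mm/s.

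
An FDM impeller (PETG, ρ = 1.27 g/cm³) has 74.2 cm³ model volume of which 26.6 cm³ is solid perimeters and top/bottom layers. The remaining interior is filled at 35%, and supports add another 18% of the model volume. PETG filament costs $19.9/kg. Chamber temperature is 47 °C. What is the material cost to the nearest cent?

Infill region = 74.2 − 26.6, so 47.6 cm³.
Infill volume: 0.35 × 47.6 → 16.66 cm³.
Support = 0.18 × 74.2 = 13.356 cm³.
Total printed volume: 26.6 + 16.66 + 13.356 → 56.616 cm³.
Mass = 56.616 × 1.27 = 71.90232 g.
At $19.9/kg: 71.90232/1000 × 19.9 = $1.43.

$1.43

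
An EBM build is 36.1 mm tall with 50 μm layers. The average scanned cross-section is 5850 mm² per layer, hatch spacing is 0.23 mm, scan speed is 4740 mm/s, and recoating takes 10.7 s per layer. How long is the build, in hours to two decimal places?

Layers = ⌈36.1/0.05⌉ = 722.
Per-layer scan distance = 5850 / 0.23, so 25434.8 mm.
Scan time per layer: 25434.8 / 4740 → 5.366 s.
Per-layer time: 5.366 + 10.7 → 16.066 s.
722 layers × 16.066 s/layer = 11599.652 s, i.e. 3.22 hours.

3.22 hours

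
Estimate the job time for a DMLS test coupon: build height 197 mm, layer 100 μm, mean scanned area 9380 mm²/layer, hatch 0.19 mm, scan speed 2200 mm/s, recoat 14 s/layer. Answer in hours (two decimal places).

19.94 hours

Layers = ⌈197/0.1⌉ = 1970.
Scan path per layer = 9380 / 0.19 = 49368.4 mm.
Per-layer scan time = 49368.4 / 2200 = 22.4402 s.
Per-layer time = 22.4402 + 14, so 36.4402 s.
1970 layers × 36.4402 s/layer = 71787.194 s, i.e. 19.94 hours.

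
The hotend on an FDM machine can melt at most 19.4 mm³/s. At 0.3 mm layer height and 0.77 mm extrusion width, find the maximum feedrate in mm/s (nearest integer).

84 mm/s

A = 0.3 × 0.77, so 0.231 mm².
Max speed = 19.4 / 0.231 = 83.98 ≈ 84 mm/s.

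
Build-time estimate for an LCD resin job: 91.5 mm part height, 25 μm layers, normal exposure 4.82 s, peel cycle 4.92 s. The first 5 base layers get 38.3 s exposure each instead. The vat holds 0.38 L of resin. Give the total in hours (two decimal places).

9.95 hours

Layer count = ceil(91.5 / 0.025) = 3660.
Bottom layers: 5 × (38.3 + 4.92) → 216.1 s.
Regular layers: 3655 × (4.82 + 4.92) → 35599.7 s.
Sum: 216.1 + 35599.7 = 35815.8 s → 9.95 hours.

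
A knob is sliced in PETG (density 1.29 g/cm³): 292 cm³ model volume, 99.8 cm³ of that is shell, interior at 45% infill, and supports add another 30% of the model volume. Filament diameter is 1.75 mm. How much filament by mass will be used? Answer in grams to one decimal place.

353.3 g

Volume inside the shell = 292 − 99.8, so 192.2 cm³.
Infill volume = 0.45 × 192.2, so 86.49 cm³.
Support: 0.30 × 292 → 87.6 cm³.
Total extruded: 99.8 + 86.49 + 87.6 → 273.89 cm³.
Mass = 273.89 × 1.29, so 353.3181 g.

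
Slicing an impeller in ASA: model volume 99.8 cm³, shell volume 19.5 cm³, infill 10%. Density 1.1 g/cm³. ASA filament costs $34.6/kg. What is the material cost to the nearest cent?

$1.05

Interior volume = 99.8 − 19.5 = 80.3 cm³.
Deposited infill = 0.10 × 80.3 = 8.03 cm³.
Total printed volume = 19.5 + 8.03 = 27.53 cm³.
Mass = 27.53 × 1.1, so 30.283 g.
Cost = 30.283 g / 1000 × $34.6/kg = $1.05.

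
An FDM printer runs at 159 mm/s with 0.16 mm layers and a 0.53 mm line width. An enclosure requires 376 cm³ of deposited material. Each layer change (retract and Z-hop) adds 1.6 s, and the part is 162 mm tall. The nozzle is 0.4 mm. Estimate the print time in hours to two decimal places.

8.20 hours

Extrusion cross-section = 0.16 × 0.53, so 0.0848 mm².
Path length: 376000 mm³ / 0.0848 mm² → 4433962.3 mm.
Time extruding = 4433962.3 / 159 = 27886.6 s.
Layers = ⌈162/0.16⌉ = 1013.
Z-hop total: 1013 × 1.6 → 1620.8 s.
Total = 27886.6 + 1620.8 = 29507.4 s = 8.20 hours.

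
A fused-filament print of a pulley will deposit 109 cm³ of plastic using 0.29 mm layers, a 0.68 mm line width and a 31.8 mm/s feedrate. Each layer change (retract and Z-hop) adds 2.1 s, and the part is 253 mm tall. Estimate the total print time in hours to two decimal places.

Bead cross-section = 0.29 × 0.68 = 0.1972 mm².
Total extruded path = 109000/0.1972 = 552738.3 mm.
Extrusion time = 552738.3 / 31.8 = 17381.7 s.
Layers = ⌈253/0.29⌉ = 873.
Layer-change overhead = 873 × 2.1, so 1833.3 s.
Altogether 17381.7 + 1833.3 = 19215 s, i.e. 5.34 hours.

5.34 hours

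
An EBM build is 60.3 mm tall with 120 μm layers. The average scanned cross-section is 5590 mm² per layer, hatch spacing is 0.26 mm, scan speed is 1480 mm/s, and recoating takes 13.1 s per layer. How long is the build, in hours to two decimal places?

Number of layers: 60.3 / 0.12 → 503 (rounded up).
Per-layer scan distance = 5590 / 0.26 = 21500 mm.
Scan time per layer = 21500 / 1480, so 14.527 s.
Time per layer = 14.527 + 13.1, so 27.627 s.
Build time = 503 × 27.627 = 13896.381 s = 3.86 hours.

3.86 hours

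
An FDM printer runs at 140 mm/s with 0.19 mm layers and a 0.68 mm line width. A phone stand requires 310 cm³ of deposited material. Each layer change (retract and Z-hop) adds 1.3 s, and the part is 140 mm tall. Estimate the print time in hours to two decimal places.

5.03 hours

Extrusion cross-section = 0.19 × 0.68 = 0.1292 mm².
Toolpath length = 310 cm³ / 0.1292 mm² = 310000 / 0.1292 = 2399380.8 mm.
Extrusion time: 2399380.8 / 140 → 17138.4 s.
Layer count = ceil(140 / 0.19) = 737.
Layer-change overhead = 737 × 1.3, so 958.1 s.
Total = 17138.4 + 958.1 = 18096.5 s = 5.03 hours.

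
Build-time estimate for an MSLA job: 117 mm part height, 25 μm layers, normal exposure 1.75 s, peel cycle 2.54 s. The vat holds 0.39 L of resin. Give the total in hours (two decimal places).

Layers = ⌈117/0.025⌉ = 4680.
Each layer takes = 1.75 + 2.54, so 4.29 s.
Total = 4680 × 4.29 = 20077.2 s = 5.58 hours.

5.58 hours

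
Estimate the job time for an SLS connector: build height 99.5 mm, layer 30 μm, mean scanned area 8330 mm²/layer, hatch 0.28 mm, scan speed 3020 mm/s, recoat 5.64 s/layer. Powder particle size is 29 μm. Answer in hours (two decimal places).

Layer count = ceil(99.5 / 0.03) = 3317.
Hatch length per layer = 8330 / 0.28 = 29750 mm.
Scan time per layer: 29750 / 3020 → 9.851 s.
Time per layer = 9.851 + 5.64 = 15.491 s.
Total: 3317 × 15.491 s = 51383.647 s → 14.27 hours.

14.27 hours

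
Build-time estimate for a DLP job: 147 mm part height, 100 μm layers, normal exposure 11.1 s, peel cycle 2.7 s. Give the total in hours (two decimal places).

5.64 hours

Layers = ⌈147/0.1⌉ = 1470.
Each layer takes = 11.1 + 2.7, so 13.8 s.
Total = 1470 × 13.8 = 20286 s = 5.64 hours.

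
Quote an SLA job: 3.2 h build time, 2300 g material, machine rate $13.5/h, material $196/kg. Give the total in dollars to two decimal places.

$494.00

Machine-time cost = 13.5 × 3.2 = $43.20.
Material charge = 196 × 2300/1000, so $450.80.
Job cost: 43.20 + 450.80 = $494.00.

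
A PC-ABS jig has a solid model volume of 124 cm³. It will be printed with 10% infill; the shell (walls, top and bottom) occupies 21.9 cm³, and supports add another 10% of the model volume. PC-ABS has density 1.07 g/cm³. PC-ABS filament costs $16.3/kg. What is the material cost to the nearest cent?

$0.78

Infill region = 124 − 21.9 = 102.1 cm³.
Deposited infill: 0.10 × 102.1 → 10.21 cm³.
Support = 0.10 × 124 = 12.4 cm³.
Deposited volume = 21.9 + 10.21 + 12.4 = 44.51 cm³.
Mass = 44.51 × 1.07, so 47.6257 g.
At $16.3/kg: 47.6257/1000 × 16.3 = $0.78.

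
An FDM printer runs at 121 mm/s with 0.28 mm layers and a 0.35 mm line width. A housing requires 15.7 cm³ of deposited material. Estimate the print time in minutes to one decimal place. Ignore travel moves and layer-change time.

Bead cross-section = 0.28 × 0.35, so 0.098 mm².
Path length: 15700 mm³ / 0.098 mm² → 160204.1 mm.
Time extruding: 160204.1 / 121 → 1324 s.
Converting: 1324 s = 22.1 minutes.

22.1 minutes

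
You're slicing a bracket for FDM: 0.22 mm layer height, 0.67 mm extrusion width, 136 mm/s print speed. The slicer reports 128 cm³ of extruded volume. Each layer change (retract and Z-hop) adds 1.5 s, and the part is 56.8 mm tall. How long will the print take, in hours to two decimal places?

Line area = 0.22 × 0.67 = 0.1474 mm².
Total extruded path = 128000/0.1474 = 868385.3 mm.
Extrusion time = 868385.3 / 136 = 6385.2 s.
Layers = ⌈56.8/0.22⌉ = 259.
Layer-change overhead = 259 × 1.5, so 388.5 s.
Total = 6385.2 + 388.5 = 6773.7 s = 1.88 hours.

1.88 hours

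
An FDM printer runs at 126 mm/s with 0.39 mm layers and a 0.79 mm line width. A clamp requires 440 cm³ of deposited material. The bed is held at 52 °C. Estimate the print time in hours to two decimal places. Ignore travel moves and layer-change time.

Extrusion cross-section: 0.39 × 0.79 → 0.3081 mm².
Path length: 440000 mm³ / 0.3081 mm² → 1428107.8 mm.
Extrusion time: 1428107.8 / 126 → 11334.2 s.
Converting: 11334.2 s = 3.15 hours.

3.15 hours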